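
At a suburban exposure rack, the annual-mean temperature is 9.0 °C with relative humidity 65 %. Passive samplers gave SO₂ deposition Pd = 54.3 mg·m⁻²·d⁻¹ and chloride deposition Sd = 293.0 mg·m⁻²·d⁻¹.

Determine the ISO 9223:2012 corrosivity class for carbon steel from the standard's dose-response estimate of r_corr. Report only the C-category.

C5

carbon steel: T≤10 °C ⇒ hinge +0.150·(9.0−10) = -0.1500
  Pd branch = 1.77·Pd^0.52·e^(0.02·RH+f) = 44.62 μm/a
  Cl⁻ term: 0.102·293.0^0.62·exp(0.033·65+0.04·9.0) = 42.26
  r_corr = 44.62 + 42.26 = 86.88 μm/a
Category bounds: 80…200 μm/a bracket r_corr ⇒ C5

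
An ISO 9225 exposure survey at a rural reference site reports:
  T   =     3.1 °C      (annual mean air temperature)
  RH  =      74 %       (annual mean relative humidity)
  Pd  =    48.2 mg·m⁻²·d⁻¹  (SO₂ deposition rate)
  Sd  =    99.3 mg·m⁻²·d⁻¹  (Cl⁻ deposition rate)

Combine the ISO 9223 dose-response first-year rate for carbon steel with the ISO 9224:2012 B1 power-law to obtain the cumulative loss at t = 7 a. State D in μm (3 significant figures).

carbon steel: f(T) = +0.150·(T−10) [T≤10 °C] = -1.0350
  sulphur-dioxide contribution → 20.72 μm/a
  chloride contribution → 22.97 μm/a
  ⇒ r_corr(carbon steel) = 43.69 μm/a
ISO 9224: D(t) = r_corr · t^b with b = 0.523 (carbon steel, B1)
  D(7) = 43.69 × 7^0.523 = 43.69 × 2.767 = 120.9 μm

D(7) = 121 μm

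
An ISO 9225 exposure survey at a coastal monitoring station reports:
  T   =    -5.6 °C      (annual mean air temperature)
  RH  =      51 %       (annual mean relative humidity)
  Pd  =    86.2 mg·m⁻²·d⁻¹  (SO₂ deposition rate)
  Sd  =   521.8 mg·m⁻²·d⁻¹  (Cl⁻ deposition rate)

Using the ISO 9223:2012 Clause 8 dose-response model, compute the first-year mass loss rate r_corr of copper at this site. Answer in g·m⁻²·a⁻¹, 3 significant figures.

r_corr = 2.80 g·m⁻²·a⁻¹

copper: temperature factor f = +0.126·(-15.6) = -1.9656
  sulphur-dioxide contribution → 0.04793 μm/a
  chloride contribution → 0.2646 μm/a
  total first-year rate 0.3126 μm/a
Convert to mass loss: 0.3126 μm/a × 8.96 g/cm³ = 2.801 g·m⁻²·a⁻¹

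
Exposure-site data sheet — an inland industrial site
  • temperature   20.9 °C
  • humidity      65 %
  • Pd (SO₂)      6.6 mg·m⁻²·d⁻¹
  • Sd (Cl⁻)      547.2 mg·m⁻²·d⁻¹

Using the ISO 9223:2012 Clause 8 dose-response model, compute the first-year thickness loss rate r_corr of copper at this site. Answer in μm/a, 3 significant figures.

r_corr = 1.79 μm/a

copper: T>10 °C ⇒ hinge -0.080·(20.9−10) = -0.8720
  Pd branch = 0.0053·Pd^0.26·e^(0.059·RH+f) = 0.1676 μm/a
  Cl⁻ term: 0.01025·547.2^0.27·exp(0.036·65+0.049·20.9) = 1.626
  r_corr = 0.1676 + 1.626 = 1.793 μm/a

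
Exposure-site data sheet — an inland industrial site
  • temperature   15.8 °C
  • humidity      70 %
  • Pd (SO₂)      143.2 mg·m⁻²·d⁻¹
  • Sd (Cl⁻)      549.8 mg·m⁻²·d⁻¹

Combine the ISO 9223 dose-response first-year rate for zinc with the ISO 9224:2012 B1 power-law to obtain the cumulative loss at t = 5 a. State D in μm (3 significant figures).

D(5) = 22.9 μm

zinc: f(T) = -0.071·(T−10) [T>10 °C] = -0.4118
  sulphur-dioxide contribution → 1.9 μm/a
  chloride contribution → 4.28 μm/a
  total first-year rate 6.18 μm/a
Power-law: D(5) = r_corr · 5^0.813
  D(5) = 6.18 × 5^0.813 = 6.18 × 3.701 = 22.87 μm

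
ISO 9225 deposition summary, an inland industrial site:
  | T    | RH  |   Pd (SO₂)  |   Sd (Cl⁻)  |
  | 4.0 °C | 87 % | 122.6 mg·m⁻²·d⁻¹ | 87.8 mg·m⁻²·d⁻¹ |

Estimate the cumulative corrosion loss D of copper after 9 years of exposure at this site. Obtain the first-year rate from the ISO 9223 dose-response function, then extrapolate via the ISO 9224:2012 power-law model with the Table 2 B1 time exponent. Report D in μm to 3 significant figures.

copper: f(T) = +0.126·(T−10) [T≤10 °C] = -0.7560
  sulphur-dioxide contribution → 1.473 μm/a
  chloride contribution → 0.9568 μm/a
  ⇒ r_corr(copper) = 2.43 μm/a
Long-term exponent b (ISO 9224 Table 2, B1) = 0.667
  D(9) = 2.43 × 9^0.667 = 2.43 × 4.33 = 10.52 μm

D(9) = 10.5 μm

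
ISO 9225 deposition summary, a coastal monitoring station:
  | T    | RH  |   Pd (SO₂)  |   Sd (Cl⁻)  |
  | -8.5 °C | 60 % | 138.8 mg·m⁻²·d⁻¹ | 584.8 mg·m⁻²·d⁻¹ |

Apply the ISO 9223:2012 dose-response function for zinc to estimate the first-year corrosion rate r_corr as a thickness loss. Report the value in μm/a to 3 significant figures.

r_corr = 1.40 μm/a

zinc: T≤10 °C ⇒ hinge +0.038·(-8.5−10) = -0.7030
  sulphur-dioxide contribution → 0.8843 μm/a
  chloride contribution → 0.5187 μm/a
  ⇒ r_corr(zinc) = 1.403 μm/a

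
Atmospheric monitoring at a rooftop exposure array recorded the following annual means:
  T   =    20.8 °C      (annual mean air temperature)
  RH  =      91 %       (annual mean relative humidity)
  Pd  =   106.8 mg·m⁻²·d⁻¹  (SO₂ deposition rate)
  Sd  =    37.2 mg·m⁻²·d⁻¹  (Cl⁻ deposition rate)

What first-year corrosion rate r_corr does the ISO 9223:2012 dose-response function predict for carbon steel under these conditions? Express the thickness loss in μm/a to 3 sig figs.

r_corr = 114 μm/a

carbon steel: f(T) = -0.054·(T−10) [T>10 °C] = -0.5832
  sulphur-dioxide contribution → 69.18 μm/a
  chloride contribution → 44.45 μm/a
  total first-year rate 113.6 μm/a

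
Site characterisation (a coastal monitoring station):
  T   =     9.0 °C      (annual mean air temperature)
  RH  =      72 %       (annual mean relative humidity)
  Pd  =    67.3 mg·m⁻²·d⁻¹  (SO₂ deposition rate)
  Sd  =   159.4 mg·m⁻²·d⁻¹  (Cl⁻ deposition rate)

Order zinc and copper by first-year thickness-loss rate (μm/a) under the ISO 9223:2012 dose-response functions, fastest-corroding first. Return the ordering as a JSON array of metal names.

["zinc", "copper"]

zinc: temperature factor f = +0.038·(-1.0) = -0.0380
  sulphur-dioxide contribution → 2.172 μm/a
  chloride contribution → 1.205 μm/a
  ⇒ r_corr(zinc) = 3.376 μm/a
copper: T≤10 °C ⇒ hinge +0.126·(9.0−10) = -0.1260
  sulphur-dioxide contribution → 0.9766 μm/a
  chloride contribution → 0.8368 μm/a
  total first-year rate 1.813 μm/a
Ordering by μm/a: zinc (3.38) > copper (1.81)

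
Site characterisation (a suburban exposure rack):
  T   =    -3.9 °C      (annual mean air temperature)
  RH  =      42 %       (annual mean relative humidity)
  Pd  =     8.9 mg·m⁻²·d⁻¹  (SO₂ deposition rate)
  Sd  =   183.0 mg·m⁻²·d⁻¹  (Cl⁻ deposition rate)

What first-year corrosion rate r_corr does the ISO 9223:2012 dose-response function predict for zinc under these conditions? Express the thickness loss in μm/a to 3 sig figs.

zinc: temperature factor f = +0.038·(-13.9) = -0.5282
  Pd branch = 0.0129·Pd^0.44·e^(0.046·RH+f) = 0.1374 μm/a
  Cl⁻ term: 0.0175·183.0^0.57·exp(0.008·42+0.085·-3.9) = 0.3424
  sum: 0.1374 + 0.3424 → r_corr = 0.4798 μm/a

r_corr = 0.480 μm/a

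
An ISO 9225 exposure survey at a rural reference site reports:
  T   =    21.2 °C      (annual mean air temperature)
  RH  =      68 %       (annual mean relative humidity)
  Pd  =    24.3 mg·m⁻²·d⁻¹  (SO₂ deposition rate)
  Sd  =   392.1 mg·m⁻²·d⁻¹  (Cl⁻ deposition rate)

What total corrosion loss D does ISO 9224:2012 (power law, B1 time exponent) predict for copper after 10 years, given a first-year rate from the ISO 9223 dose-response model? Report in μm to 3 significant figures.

D(10) = 9.08 μm

copper: T>10 °C ⇒ hinge -0.080·(21.2−10) = -0.8960
  sulphur-dioxide contribution → 0.274 μm/a
  chloride contribution → 1.68 μm/a
  ⇒ r_corr(copper) = 1.954 μm/a
ISO 9224: D(t) = r_corr · t^b with b = 0.667 (copper, B1)
  D(10) = 1.954 × 10^0.667 = 1.954 × 4.645 = 9.075 μm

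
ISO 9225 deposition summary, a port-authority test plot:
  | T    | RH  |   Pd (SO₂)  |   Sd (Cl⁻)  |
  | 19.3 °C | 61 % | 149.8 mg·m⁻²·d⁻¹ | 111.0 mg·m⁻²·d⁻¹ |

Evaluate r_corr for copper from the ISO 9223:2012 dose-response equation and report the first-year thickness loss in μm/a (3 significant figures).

copper: T>10 °C ⇒ hinge -0.080·(19.3−10) = -0.7440
  sulphur-dioxide contribution → 0.3387 μm/a
  chloride contribution → 0.846 μm/a
  total first-year rate 1.185 μm/a

r_corr = 1.18 μm/a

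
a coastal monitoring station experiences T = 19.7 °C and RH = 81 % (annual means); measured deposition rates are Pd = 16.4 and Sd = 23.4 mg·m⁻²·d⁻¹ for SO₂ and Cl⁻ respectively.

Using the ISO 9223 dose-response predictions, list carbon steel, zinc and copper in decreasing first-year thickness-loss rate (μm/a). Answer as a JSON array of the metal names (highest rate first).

["carbon steel", "zinc", "copper"]

carbon steel: T>10 °C ⇒ hinge -0.054·(19.7−10) = -0.5238
  sulphur-dioxide contribution → 22.69 μm/a
  chloride contribution → 22.94 μm/a
  total first-year rate 45.63 μm/a
zinc: temperature factor f = -0.071·(9.7) = -0.6887
  sulphur-dioxide contribution → 0.9209 μm/a
  chloride contribution → 1.077 μm/a
  total first-year rate 1.998 μm/a
copper: temperature factor f = -0.080·(9.7) = -0.7760
  sulphur-dioxide contribution → 0.6006 μm/a
  chloride contribution → 1.164 μm/a
  ⇒ r_corr(copper) = 1.765 μm/a
Ordering by μm/a: carbon steel (45.6) > zinc (2) > copper (1.76)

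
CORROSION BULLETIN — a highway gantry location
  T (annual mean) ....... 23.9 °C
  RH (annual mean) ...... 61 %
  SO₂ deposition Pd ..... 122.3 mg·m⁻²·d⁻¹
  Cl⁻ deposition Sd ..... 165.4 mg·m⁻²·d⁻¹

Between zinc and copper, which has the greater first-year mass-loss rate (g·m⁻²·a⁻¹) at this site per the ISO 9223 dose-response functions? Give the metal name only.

zinc: T>10 °C ⇒ hinge -0.071·(23.9−10) = -0.9869
  Pd branch = 0.0129·Pd^0.44·e^(0.046·RH+f) = 0.6593 μm/a
  Sd branch = 0.0175·Sd^0.57·e^(0.008·RH+0.085·T) = 3.998 μm/a
  r_corr = 0.6593 + 3.998 = 4.657 μm/a
  mass loss = 4.657 μm/a × 7.14 g/cm³ = 33.25 g·m⁻²·a⁻¹
copper: f(T) = -0.080·(T−10) [T>10 °C] = -1.1120
  Pd branch = 0.0053·Pd^0.26·e^(0.059·RH+f) = 0.2224 μm/a
  Sd branch = 0.01025·Sd^0.27·e^(0.036·RH+0.049·T) = 1.18 μm/a
  sum: 0.2224 + 1.18 → r_corr = 1.403 μm/a
  mass loss = 1.403 μm/a × 8.96 g/cm³ = 12.57 g·m⁻²·a⁻¹
Ordering by g·m⁻²·a⁻¹: zinc (33.3) > copper (12.6)

zinc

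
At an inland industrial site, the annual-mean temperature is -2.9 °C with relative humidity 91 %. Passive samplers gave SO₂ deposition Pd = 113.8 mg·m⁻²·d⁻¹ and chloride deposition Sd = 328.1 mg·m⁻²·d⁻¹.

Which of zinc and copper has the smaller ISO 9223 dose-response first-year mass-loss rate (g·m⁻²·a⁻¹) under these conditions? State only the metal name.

zinc: temperature factor f = +0.038·(-12.9) = -0.4902
  Pd branch = 0.0129·Pd^0.44·e^(0.046·RH+f) = 4.172 μm/a
  Sd branch = 0.0175·Sd^0.57·e^(0.008·RH+0.085·T) = 0.7696 μm/a
  r_corr = 4.172 + 0.7696 = 4.942 μm/a
  mass loss = 4.942 μm/a × 7.14 g/cm³ = 35.28 g·m⁻²·a⁻¹
copper: f(T) = +0.126·(T−10) [T≤10 °C] = -1.6254
  SO₂ term: 0.0053·113.8^0.26·exp(0.059·91-1.6254) = 0.7668
  Cl⁻ term: 0.01025·328.1^0.27·exp(0.036·91+0.049·-2.9) = 1.125
  sum: 0.7668 + 1.125 → r_corr = 1.892 μm/a
  mass loss = 1.892 μm/a × 8.96 g/cm³ = 16.95 g·m⁻²·a⁻¹
Ordering by g·m⁻²·a⁻¹: zinc (35.3) > copper (16.9)

copper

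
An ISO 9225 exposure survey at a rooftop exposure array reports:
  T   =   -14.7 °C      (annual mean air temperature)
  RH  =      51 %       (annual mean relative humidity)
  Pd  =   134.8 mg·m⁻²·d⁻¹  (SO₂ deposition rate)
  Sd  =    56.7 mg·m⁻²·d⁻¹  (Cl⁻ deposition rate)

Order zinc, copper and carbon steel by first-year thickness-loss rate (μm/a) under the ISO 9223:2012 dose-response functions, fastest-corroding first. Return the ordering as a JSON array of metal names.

zinc: T≤10 °C ⇒ hinge +0.038·(-14.7−10) = -0.9386
  Pd branch = 0.0129·Pd^0.44·e^(0.046·RH+f) = 0.4559 μm/a
  Cl⁻ term: 0.0175·56.7^0.57·exp(0.008·51+0.085·-14.7) = 0.07536
  r_corr = 0.4559 + 0.07536 = 0.5313 μm/a
copper: temperature factor f = +0.126·(-24.7) = -3.1122
  SO₂ term: 0.0053·134.8^0.26·exp(0.059·51-3.1122) = 0.01711
  Cl⁻ term: 0.01025·56.7^0.27·exp(0.036·51+0.049·-14.7) = 0.09305
  sum: 0.01711 + 0.09305 → r_corr = 0.1102 μm/a
carbon steel: temperature factor f = +0.150·(-24.7) = -3.7050
  Pd branch = 1.77·Pd^0.52·e^(0.02·RH+f) = 1.546 μm/a
  Cl⁻ term: 0.102·56.7^0.62·exp(0.033·51+0.04·-14.7) = 3.727
  sum: 1.546 + 3.727 → r_corr = 5.274 μm/a
Ordering by μm/a: carbon steel (5.27) > zinc (0.531) > copper (0.11)

["carbon steel", "zinc", "copper"]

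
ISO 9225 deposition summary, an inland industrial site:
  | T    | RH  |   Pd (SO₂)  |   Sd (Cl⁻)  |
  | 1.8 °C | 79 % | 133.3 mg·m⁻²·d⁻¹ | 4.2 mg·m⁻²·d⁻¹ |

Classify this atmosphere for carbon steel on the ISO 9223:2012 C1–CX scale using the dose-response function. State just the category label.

carbon steel: temperature factor f = +0.150·(-8.2) = -1.2300
  Pd branch = 1.77·Pd^0.52·e^(0.02·RH+f) = 31.98 μm/a
  Sd branch = 0.102·Sd^0.62·e^(0.033·RH+0.04·T) = 3.618 μm/a
  sum: 31.98 + 3.618 → r_corr = 35.6 μm/a
35.6 μm/a falls in (25, 50] for carbon steel → category C3

C3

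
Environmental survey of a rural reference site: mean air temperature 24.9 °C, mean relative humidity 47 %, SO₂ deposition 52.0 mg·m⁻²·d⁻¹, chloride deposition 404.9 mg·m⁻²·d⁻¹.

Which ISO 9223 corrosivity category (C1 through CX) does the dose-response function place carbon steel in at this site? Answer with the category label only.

carbon steel: temperature factor f = -0.054·(14.9) = -0.8046
  SO₂ term: 1.77·52.0^0.52·exp(0.02·47-0.8046) = 15.82
  Cl⁻ term: 0.102·404.9^0.62·exp(0.033·47+0.04·24.9) = 53.86
  sum: 15.82 + 53.86 → r_corr = 69.68 μm/a
69.7 μm/a falls in (50, 80] for carbon steel → category C4

C4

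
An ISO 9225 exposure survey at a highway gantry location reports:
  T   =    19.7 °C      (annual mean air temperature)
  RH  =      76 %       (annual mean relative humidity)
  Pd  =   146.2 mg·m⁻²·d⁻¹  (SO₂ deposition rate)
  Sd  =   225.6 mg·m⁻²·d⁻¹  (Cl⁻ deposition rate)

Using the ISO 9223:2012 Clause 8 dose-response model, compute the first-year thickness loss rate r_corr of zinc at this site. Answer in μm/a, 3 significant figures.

r_corr = 5.68 μm/a

zinc: temperature factor f = -0.071·(9.7) = -0.6887
  SO₂ term: 0.0129·146.2^0.44·exp(0.046·76-0.6887) = 1.916
  Sd branch = 0.0175·Sd^0.57·e^(0.008·RH+0.085·T) = 3.765 μm/a
  r_corr = 1.916 + 3.765 = 5.68 μm/a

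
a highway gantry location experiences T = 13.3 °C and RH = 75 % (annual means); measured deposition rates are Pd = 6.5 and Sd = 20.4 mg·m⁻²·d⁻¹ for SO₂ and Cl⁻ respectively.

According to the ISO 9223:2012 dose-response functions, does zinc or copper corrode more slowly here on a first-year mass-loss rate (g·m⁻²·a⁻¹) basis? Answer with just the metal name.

zinc: temperature factor f = -0.071·(3.3) = -0.2343
  Pd branch = 0.0129·Pd^0.44·e^(0.046·RH+f) = 0.7325 μm/a
  Cl⁻ term: 0.0175·20.4^0.57·exp(0.008·75+0.085·13.3) = 0.5509
  sum: 0.7325 + 0.5509 → r_corr = 1.283 μm/a
  mass loss = 1.283 μm/a × 7.14 g/cm³ = 9.164 g·m⁻²·a⁻¹
copper: T>10 °C ⇒ hinge -0.080·(13.3−10) = -0.2640
  Pd branch = 0.0053·Pd^0.26·e^(0.059·RH+f) = 0.553 μm/a
  Cl⁻ term: 0.01025·20.4^0.27·exp(0.036·75+0.049·13.3) = 0.6606
  sum: 0.553 + 0.6606 → r_corr = 1.214 μm/a
  mass loss = 1.214 μm/a × 8.96 g/cm³ = 10.87 g·m⁻²·a⁻¹
Ordering by g·m⁻²·a⁻¹: copper (10.9) > zinc (9.16)

zinc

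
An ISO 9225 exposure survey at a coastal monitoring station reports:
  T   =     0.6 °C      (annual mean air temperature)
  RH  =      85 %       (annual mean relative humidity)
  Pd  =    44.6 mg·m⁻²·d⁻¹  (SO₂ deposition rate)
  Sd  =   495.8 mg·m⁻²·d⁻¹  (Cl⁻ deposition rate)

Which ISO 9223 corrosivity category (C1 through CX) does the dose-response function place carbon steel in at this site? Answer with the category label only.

C5

carbon steel: temperature factor f = +0.150·(-9.4) = -1.4100
  SO₂ term: 1.77·44.6^0.52·exp(0.02·85-1.4100) = 17.04
  Sd branch = 0.102·Sd^0.62·e^(0.033·RH+0.04·T) = 80.97 μm/a
  sum: 17.04 + 80.97 → r_corr = 98.01 μm/a
98 μm/a falls in (80, 200] for carbon steel → category C5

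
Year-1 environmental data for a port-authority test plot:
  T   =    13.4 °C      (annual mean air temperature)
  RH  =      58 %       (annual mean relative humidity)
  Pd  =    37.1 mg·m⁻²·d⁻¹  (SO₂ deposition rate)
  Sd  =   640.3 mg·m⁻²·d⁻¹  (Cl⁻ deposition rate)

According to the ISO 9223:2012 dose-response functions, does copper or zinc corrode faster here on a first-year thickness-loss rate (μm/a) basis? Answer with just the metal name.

zinc

copper: f(T) = -0.080·(T−10) [T>10 °C] = -0.2720
  Pd branch = 0.0053·Pd^0.26·e^(0.059·RH+f) = 0.3165 μm/a
  Sd branch = 0.01025·Sd^0.27·e^(0.036·RH+0.049·T) = 0.9129 μm/a
  sum: 0.3165 + 0.9129 → r_corr = 1.229 μm/a
zinc: f(T) = -0.071·(T−10) [T>10 °C] = -0.2414
  SO₂ term: 0.0129·37.1^0.44·exp(0.046·58-0.2414) = 0.7161
  Cl⁻ term: 0.0175·640.3^0.57·exp(0.008·58+0.085·13.4) = 3.458
  sum: 0.7161 + 3.458 → r_corr = 4.174 μm/a
Ordering by μm/a: zinc (4.17) > copper (1.23)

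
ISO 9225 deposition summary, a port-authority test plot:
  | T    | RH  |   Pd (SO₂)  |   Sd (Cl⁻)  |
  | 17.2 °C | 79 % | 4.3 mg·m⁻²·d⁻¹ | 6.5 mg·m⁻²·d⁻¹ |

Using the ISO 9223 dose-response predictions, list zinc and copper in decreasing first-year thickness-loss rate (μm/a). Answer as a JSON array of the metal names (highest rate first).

zinc: temperature factor f = -0.071·(7.2) = -0.5112
  SO₂ term: 0.0129·4.3^0.44·exp(0.046·79-0.5112) = 0.5566
  Sd branch = 0.0175·Sd^0.57·e^(0.008·RH+0.085·T) = 0.4129 μm/a
  r_corr = 0.5566 + 0.4129 = 0.9695 μm/a
copper: temperature factor f = -0.080·(7.2) = -0.5760
  SO₂ term: 0.0053·4.3^0.26·exp(0.059·79-0.5760) = 0.4603
  Cl⁻ term: 0.01025·6.5^0.27·exp(0.036·79+0.049·17.2) = 0.6782
  sum: 0.4603 + 0.6782 → r_corr = 1.139 μm/a
Ordering by μm/a: copper (1.14) > zinc (0.969)

["copper", "zinc"]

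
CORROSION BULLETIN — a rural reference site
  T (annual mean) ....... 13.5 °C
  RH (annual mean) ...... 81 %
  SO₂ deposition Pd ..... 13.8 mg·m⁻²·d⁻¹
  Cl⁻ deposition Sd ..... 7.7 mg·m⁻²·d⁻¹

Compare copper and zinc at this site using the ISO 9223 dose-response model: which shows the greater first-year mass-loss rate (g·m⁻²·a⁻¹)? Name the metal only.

copper

copper: T>10 °C ⇒ hinge -0.080·(13.5−10) = -0.2800
  sulphur-dioxide contribution → 0.9431 μm/a
  chloride contribution → 0.6365 μm/a
  total first-year rate 1.58 μm/a
  mass loss = 1.58 μm/a × 8.96 g/cm³ = 14.15 g·m⁻²·a⁻¹
zinc: f(T) = -0.071·(T−10) [T>10 °C] = -0.2485
  sulphur-dioxide contribution → 1.326 μm/a
  chloride contribution → 0.3374 μm/a
  ⇒ r_corr(zinc) = 1.663 μm/a
  mass loss = 1.663 μm/a × 7.14 g/cm³ = 11.87 g·m⁻²·a⁻¹
Ordering by g·m⁻²·a⁻¹: copper (14.2) > zinc (11.9)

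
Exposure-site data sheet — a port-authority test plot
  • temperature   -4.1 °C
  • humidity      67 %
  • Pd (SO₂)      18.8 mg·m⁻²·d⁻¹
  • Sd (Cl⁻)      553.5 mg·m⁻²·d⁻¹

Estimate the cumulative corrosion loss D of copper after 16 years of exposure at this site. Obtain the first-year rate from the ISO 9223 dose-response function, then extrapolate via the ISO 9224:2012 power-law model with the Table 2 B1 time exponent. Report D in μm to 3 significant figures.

copper: T≤10 °C ⇒ hinge +0.126·(-4.1−10) = -1.7766
  Pd branch = 0.0053·Pd^0.26·e^(0.059·RH+f) = 0.1002 μm/a
  Cl⁻ term: 0.01025·553.5^0.27·exp(0.036·67+0.049·-4.1) = 0.5148
  r_corr = 0.1002 + 0.5148 = 0.615 μm/a
Long-term exponent b (ISO 9224 Table 2, B1) = 0.667
  D(16) = 0.615 × 16^0.667 = 0.615 × 6.355 = 3.908 μm

D(16) = 3.91 μm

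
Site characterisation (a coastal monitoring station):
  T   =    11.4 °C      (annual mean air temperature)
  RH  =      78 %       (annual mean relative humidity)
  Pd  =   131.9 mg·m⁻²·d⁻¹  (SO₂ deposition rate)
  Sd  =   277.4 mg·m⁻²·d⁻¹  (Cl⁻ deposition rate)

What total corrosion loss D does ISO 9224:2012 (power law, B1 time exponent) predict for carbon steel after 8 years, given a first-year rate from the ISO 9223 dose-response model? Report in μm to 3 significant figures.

carbon steel: f(T) = -0.054·(T−10) [T>10 °C] = -0.0756
  SO₂ term: 1.77·131.9^0.52·exp(0.02·78-0.0756) = 98.89
  Sd branch = 0.102·Sd^0.62·e^(0.033·RH+0.04·T) = 69.06 μm/a
  r_corr = 98.89 + 69.06 = 168 μm/a
ISO 9224: D(t) = r_corr · t^b with b = 0.523 (carbon steel, B1)
  D(8) = 168 × 8^0.523 = 168 × 2.967 = 498.3 μm

D(8) = 498 μm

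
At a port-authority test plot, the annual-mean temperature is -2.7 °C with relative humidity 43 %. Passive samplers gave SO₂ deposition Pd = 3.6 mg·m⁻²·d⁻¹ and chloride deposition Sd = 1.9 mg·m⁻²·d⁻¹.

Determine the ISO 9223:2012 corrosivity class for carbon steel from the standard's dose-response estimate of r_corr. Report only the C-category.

carbon steel: T≤10 °C ⇒ hinge +0.150·(-2.7−10) = -1.9050
  SO₂ term: 1.77·3.6^0.52·exp(0.02·43-1.9050) = 1.212
  Sd branch = 0.102·Sd^0.62·e^(0.033·RH+0.04·T) = 0.5634 μm/a
  sum: 1.212 + 0.5634 → r_corr = 1.775 μm/a
Category bounds: 1.3…25 μm/a bracket r_corr ⇒ C2

C2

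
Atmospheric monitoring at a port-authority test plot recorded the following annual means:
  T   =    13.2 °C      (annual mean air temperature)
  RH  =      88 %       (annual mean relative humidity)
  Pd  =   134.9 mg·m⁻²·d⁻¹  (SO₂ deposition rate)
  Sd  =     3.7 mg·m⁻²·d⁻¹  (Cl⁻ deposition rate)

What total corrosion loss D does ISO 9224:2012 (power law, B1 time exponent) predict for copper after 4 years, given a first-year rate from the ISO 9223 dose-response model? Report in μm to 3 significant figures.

copper: f(T) = -0.080·(T−10) [T>10 °C] = -0.2560
  SO₂ term: 0.0053·134.9^0.26·exp(0.059·88-0.2560) = 2.641
  Cl⁻ term: 0.01025·3.7^0.27·exp(0.036·88+0.049·13.2) = 0.662
  sum: 2.641 + 0.662 → r_corr = 3.303 μm/a
Power-law: D(4) = r_corr · 4^0.667
  D(4) = 3.303 × 4^0.667 = 3.303 × 2.521 = 8.327 μm

D(4) = 8.33 μm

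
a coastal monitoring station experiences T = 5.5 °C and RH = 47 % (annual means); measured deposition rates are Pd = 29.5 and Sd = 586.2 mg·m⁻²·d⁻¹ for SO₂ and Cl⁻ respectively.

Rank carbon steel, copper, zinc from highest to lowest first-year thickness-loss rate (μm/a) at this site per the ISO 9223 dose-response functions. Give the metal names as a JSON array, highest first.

["carbon steel", "zinc", "copper"]

carbon steel: T≤10 °C ⇒ hinge +0.150·(5.5−10) = -0.6750
  SO₂ term: 1.77·29.5^0.52·exp(0.02·47-0.6750) = 13.41
  Sd branch = 0.102·Sd^0.62·e^(0.033·RH+0.04·T) = 31.18 μm/a
  sum: 13.41 + 31.18 → r_corr = 44.59 μm/a
copper: f(T) = +0.126·(T−10) [T≤10 °C] = -0.5670
  SO₂ term: 0.0053·29.5^0.26·exp(0.059·47-0.5670) = 0.116
  Sd branch = 0.01025·Sd^0.27·e^(0.036·RH+0.049·T) = 0.4073 μm/a
  r_corr = 0.116 + 0.4073 = 0.5234 μm/a
zinc: temperature factor f = +0.038·(-4.5) = -0.1710
  SO₂ term: 0.0129·29.5^0.44·exp(0.046·47-0.1710) = 0.4188
  Sd branch = 0.0175·Sd^0.57·e^(0.008·RH+0.085·T) = 1.539 μm/a
  sum: 0.4188 + 1.539 → r_corr = 1.957 μm/a
Ordering by μm/a: carbon steel (44.6) > zinc (1.96) > copper (0.523)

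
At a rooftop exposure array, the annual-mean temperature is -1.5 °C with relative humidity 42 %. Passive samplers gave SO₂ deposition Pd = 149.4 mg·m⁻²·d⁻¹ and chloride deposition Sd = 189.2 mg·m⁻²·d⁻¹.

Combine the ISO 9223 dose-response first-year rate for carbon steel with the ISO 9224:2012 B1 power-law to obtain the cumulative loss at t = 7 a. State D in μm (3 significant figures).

carbon steel: temperature factor f = +0.150·(-11.5) = -1.7250
  sulphur-dioxide contribution → 9.869 μm/a
  chloride contribution → 9.912 μm/a
  ⇒ r_corr(carbon steel) = 19.78 μm/a
ISO 9224: D(t) = r_corr · t^b with b = 0.523 (carbon steel, B1)
  D(7) = 19.78 × 7^0.523 = 19.78 × 2.767 = 54.73 μm

D(7) = 54.7 μm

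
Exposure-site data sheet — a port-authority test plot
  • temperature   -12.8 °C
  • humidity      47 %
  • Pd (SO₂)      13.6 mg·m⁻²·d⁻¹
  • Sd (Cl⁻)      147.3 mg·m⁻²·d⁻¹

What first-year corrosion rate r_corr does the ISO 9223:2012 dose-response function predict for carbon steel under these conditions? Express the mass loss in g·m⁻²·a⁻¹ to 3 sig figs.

carbon steel: temperature factor f = +0.150·(-22.8) = -3.4200
  sulphur-dioxide contribution → 0.5759 μm/a
  chloride contribution → 6.37 μm/a
  ⇒ r_corr(carbon steel) = 6.946 μm/a
Convert to mass loss: 6.946 μm/a × 7.85 g/cm³ = 54.52 g·m⁻²·a⁻¹

r_corr = 54.5 g·m⁻²·a⁻¹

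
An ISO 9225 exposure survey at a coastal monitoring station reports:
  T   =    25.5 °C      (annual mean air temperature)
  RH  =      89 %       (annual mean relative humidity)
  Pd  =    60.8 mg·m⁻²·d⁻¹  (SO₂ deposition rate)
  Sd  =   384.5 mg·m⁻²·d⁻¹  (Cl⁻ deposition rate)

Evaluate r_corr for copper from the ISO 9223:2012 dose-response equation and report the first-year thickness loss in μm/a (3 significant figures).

copper: f(T) = -0.080·(T−10) [T>10 °C] = -1.2400
  Pd branch = 0.0053·Pd^0.26·e^(0.059·RH+f) = 0.8512 μm/a
  Cl⁻ term: 0.01025·384.5^0.27·exp(0.036·89+0.049·25.5) = 4.393
  sum: 0.8512 + 4.393 → r_corr = 5.244 μm/a

r_corr = 5.24 μm/a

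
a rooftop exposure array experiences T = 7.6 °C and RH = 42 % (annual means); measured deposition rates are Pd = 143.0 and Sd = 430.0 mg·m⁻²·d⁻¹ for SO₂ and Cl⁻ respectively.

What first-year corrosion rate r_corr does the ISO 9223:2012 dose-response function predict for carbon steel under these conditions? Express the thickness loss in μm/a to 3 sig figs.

carbon steel: f(T) = +0.150·(T−10) [T≤10 °C] = -0.3600
  SO₂ term: 1.77·143.0^0.52·exp(0.02·42-0.3600) = 37.78
  Cl⁻ term: 0.102·430.0^0.62·exp(0.033·42+0.04·7.6) = 23.73
  sum: 37.78 + 23.73 → r_corr = 61.51 μm/a

r_corr = 61.5 μm/a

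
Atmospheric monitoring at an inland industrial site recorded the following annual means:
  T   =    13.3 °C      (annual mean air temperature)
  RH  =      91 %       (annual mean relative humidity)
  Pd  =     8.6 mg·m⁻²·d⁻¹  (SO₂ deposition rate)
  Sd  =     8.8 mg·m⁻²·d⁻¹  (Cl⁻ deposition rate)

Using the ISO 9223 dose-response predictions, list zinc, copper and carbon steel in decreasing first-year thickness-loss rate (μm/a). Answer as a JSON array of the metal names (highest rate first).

["carbon steel", "copper", "zinc"]

zinc: temperature factor f = -0.071·(3.3) = -0.2343
  Pd branch = 0.0129·Pd^0.44·e^(0.046·RH+f) = 1.73 μm/a
  Cl⁻ term: 0.0175·8.8^0.57·exp(0.008·91+0.085·13.3) = 0.3877
  r_corr = 1.73 + 0.3877 = 2.117 μm/a
copper: temperature factor f = -0.080·(3.3) = -0.2640
  SO₂ term: 0.0053·8.6^0.26·exp(0.059·91-0.2640) = 1.529
  Sd branch = 0.01025·Sd^0.27·e^(0.036·RH+0.049·T) = 0.9365 μm/a
  r_corr = 1.529 + 0.9365 = 2.465 μm/a
carbon steel: f(T) = -0.054·(T−10) [T>10 °C] = -0.1782
  SO₂ term: 1.77·8.6^0.52·exp(0.02·91-0.1782) = 27.99
  Cl⁻ term: 0.102·8.8^0.62·exp(0.033·91+0.04·13.3) = 13.47
  sum: 27.99 + 13.47 → r_corr = 41.46 μm/a
Ordering by μm/a: carbon steel (41.5) > copper (2.47) > zinc (2.12)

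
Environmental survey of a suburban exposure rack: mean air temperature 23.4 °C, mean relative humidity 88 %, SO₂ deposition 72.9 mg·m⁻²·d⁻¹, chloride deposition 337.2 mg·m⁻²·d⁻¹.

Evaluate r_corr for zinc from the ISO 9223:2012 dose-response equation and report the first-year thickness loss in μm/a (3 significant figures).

zinc: T>10 °C ⇒ hinge -0.071·(23.4−10) = -0.9514
  Pd branch = 0.0129·Pd^0.44·e^(0.046·RH+f) = 1.884 μm/a
  Cl⁻ term: 0.0175·337.2^0.57·exp(0.008·88+0.085·23.4) = 7.137
  r_corr = 1.884 + 7.137 = 9.02 μm/a

r_corr = 9.02 μm/a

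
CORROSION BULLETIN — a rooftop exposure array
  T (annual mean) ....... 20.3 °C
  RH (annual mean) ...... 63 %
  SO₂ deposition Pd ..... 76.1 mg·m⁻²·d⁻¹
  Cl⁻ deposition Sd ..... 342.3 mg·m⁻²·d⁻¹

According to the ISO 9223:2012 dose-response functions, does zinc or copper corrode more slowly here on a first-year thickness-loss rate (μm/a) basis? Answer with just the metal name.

zinc: temperature factor f = -0.071·(10.3) = -0.7313
  Pd branch = 0.0129·Pd^0.44·e^(0.046·RH+f) = 0.7575 μm/a
  Sd branch = 0.0175·Sd^0.57·e^(0.008·RH+0.085·T) = 4.528 μm/a
  sum: 0.7575 + 4.528 → r_corr = 5.286 μm/a
copper: f(T) = -0.080·(T−10) [T>10 °C] = -0.8240
  Pd branch = 0.0053·Pd^0.26·e^(0.059·RH+f) = 0.295 μm/a
  Cl⁻ term: 0.01025·342.3^0.27·exp(0.036·63+0.049·20.3) = 1.294
  sum: 0.295 + 1.294 → r_corr = 1.589 μm/a
Ordering by μm/a: zinc (5.29) > copper (1.59)

copper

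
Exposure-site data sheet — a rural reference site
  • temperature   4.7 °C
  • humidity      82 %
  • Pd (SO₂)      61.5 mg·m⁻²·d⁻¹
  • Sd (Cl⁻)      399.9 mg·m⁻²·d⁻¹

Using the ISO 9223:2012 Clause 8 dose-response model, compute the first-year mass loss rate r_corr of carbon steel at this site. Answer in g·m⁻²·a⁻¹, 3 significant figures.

carbon steel: f(T) = +0.150·(T−10) [T≤10 °C] = -0.7950
  sulphur-dioxide contribution → 35.09 μm/a
  chloride contribution → 75.62 μm/a
  ⇒ r_corr(carbon steel) = 110.7 μm/a
Convert to mass loss: 110.7 μm/a × 7.85 g/cm³ = 869.1 g·m⁻²·a⁻¹

r_corr = 869 g·m⁻²·a⁻¹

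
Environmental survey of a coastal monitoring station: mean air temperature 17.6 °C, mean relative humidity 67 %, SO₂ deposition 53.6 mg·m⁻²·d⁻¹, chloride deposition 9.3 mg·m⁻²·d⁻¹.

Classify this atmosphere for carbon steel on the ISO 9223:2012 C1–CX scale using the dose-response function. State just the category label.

carbon steel: temperature factor f = -0.054·(7.6) = -0.4104
  sulphur-dioxide contribution → 35.55 μm/a
  chloride contribution → 7.499 μm/a
  ⇒ r_corr(carbon steel) = 43.05 μm/a
Category bounds: 25…50 μm/a bracket r_corr ⇒ C3

C3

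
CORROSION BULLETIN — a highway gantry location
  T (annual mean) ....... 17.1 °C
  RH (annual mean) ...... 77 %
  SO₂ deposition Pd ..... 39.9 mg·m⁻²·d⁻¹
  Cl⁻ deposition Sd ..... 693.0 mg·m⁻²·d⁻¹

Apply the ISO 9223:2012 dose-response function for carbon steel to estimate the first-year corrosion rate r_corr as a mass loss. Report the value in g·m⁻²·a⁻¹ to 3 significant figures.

carbon steel: temperature factor f = -0.054·(7.1) = -0.3834
  Pd branch = 1.77·Pd^0.52·e^(0.02·RH+f) = 38.26 μm/a
  Cl⁻ term: 0.102·693.0^0.62·exp(0.033·77+0.04·17.1) = 148.1
  sum: 38.26 + 148.1 → r_corr = 186.3 μm/a
Convert to mass loss: 186.3 μm/a × 7.85 g/cm³ = 1463 g·m⁻²·a⁻¹

r_corr = 1.46e+03 g·m⁻²·a⁻¹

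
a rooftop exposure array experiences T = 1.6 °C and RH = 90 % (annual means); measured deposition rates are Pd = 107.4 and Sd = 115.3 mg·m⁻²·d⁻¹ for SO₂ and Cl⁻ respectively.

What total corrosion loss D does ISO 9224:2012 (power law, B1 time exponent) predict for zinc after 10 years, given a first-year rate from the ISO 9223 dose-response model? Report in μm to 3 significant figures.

zinc: f(T) = +0.038·(T−10) [T≤10 °C] = -0.3192
  Pd branch = 0.0129·Pd^0.44·e^(0.046·RH+f) = 4.609 μm/a
  Sd branch = 0.0175·Sd^0.57·e^(0.008·RH+0.085·T) = 0.6166 μm/a
  r_corr = 4.609 + 0.6166 = 5.225 μm/a
Power-law: D(10) = r_corr · 10^0.813
  D(10) = 5.225 × 10^0.813 = 5.225 × 6.501 = 33.97 μm

D(10) = 34.0 μm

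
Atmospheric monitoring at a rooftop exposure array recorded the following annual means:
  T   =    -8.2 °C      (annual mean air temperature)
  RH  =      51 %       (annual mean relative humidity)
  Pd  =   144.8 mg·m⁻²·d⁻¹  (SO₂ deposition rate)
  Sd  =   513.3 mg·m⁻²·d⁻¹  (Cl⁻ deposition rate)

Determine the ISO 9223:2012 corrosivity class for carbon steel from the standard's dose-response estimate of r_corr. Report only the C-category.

carbon steel: temperature factor f = +0.150·(-18.2) = -2.7300
  sulphur-dioxide contribution → 4.255 μm/a
  chloride contribution → 18.95 μm/a
  total first-year rate 23.2 μm/a
Category bounds: 1.3…25 μm/a bracket r_corr ⇒ C2

C2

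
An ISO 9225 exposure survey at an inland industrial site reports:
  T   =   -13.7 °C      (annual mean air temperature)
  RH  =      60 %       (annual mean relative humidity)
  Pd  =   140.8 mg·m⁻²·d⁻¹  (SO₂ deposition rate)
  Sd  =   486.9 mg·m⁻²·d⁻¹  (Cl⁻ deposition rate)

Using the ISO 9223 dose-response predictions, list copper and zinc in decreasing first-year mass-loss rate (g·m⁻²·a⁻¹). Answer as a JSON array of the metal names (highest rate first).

["zinc", "copper"]

copper: f(T) = +0.126·(T−10) [T≤10 °C] = -2.9862
  SO₂ term: 0.0053·140.8^0.26·exp(0.059·60-2.9862) = 0.03338
  Sd branch = 0.01025·Sd^0.27·e^(0.036·RH+0.049·T) = 0.2415 μm/a
  r_corr = 0.03338 + 0.2415 = 0.2748 μm/a
  mass loss = 0.2748 μm/a × 8.96 g/cm³ = 2.463 g·m⁻²·a⁻¹
zinc: temperature factor f = +0.038·(-23.7) = -0.9006
  SO₂ term: 0.0129·140.8^0.44·exp(0.046·60-0.9006) = 0.7303
  Sd branch = 0.0175·Sd^0.57·e^(0.008·RH+0.085·T) = 0.3003 μm/a
  r_corr = 0.7303 + 0.3003 = 1.031 μm/a
  mass loss = 1.031 μm/a × 7.14 g/cm³ = 7.359 g·m⁻²·a⁻¹
Ordering by g·m⁻²·a⁻¹: zinc (7.36) > copper (2.46)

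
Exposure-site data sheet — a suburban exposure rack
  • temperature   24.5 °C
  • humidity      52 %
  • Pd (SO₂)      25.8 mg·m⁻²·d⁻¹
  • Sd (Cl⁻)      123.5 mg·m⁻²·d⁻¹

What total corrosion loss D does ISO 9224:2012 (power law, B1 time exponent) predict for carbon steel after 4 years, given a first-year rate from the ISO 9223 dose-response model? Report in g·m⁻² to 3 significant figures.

carbon steel: temperature factor f = -0.054·(14.5) = -0.7830
  sulphur-dioxide contribution → 12.41 μm/a
  chloride contribution → 29.94 μm/a
  total first-year rate 42.35 μm/a
Power-law: D(4) = r_corr · 4^0.523
  D(4) = 42.35 × 4^0.523 = 42.35 × 2.065 = 87.44 μm
  Mass loss = 87.44 μm × 7.85 g/cm³ = 686.4 g·m⁻²

D(4) = 686 g·m⁻²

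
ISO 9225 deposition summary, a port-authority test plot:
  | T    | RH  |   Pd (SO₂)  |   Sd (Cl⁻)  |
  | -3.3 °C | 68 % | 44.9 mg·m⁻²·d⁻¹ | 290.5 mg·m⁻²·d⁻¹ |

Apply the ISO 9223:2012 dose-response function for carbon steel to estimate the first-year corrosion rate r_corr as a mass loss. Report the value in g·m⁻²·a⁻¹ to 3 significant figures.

carbon steel: f(T) = +0.150·(T−10) [T≤10 °C] = -1.9950
  sulphur-dioxide contribution → 6.782 μm/a
  chloride contribution → 28.38 μm/a
  ⇒ r_corr(carbon steel) = 35.16 μm/a
Convert to mass loss: 35.16 μm/a × 7.85 g/cm³ = 276 g·m⁻²·a⁻¹

r_corr = 276 g·m⁻²·a⁻¹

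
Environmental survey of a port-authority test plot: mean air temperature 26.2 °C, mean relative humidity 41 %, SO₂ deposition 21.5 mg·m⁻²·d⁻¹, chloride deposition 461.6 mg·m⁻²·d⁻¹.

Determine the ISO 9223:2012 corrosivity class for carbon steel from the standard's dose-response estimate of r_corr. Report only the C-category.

carbon steel: T>10 °C ⇒ hinge -0.054·(26.2−10) = -0.8748
  Pd branch = 1.77·Pd^0.52·e^(0.02·RH+f) = 8.261 μm/a
  Cl⁻ term: 0.102·461.6^0.62·exp(0.033·41+0.04·26.2) = 50.49
  sum: 8.261 + 50.49 → r_corr = 58.75 μm/a
Category bounds: 50…80 μm/a bracket r_corr ⇒ C4

C4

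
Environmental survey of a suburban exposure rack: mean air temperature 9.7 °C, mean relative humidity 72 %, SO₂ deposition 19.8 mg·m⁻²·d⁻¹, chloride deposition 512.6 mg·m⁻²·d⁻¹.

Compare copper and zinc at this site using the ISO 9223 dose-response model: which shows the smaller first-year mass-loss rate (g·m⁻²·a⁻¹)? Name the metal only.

copper: T≤10 °C ⇒ hinge +0.126·(9.7−10) = -0.0378
  Pd branch = 0.0053·Pd^0.26·e^(0.059·RH+f) = 0.776 μm/a
  Cl⁻ term: 0.01025·512.6^0.27·exp(0.036·72+0.049·9.7) = 1.187
  sum: 0.776 + 1.187 → r_corr = 1.963 μm/a
  mass loss = 1.963 μm/a × 8.96 g/cm³ = 17.59 g·m⁻²·a⁻¹
zinc: temperature factor f = +0.038·(-0.3) = -0.0114
  Pd branch = 0.0129·Pd^0.44·e^(0.046·RH+f) = 1.302 μm/a
  Cl⁻ term: 0.0175·512.6^0.57·exp(0.008·72+0.085·9.7) = 2.488
  r_corr = 1.302 + 2.488 = 3.79 μm/a
  mass loss = 3.79 μm/a × 7.14 g/cm³ = 27.06 g·m⁻²·a⁻¹
Ordering by g·m⁻²·a⁻¹: zinc (27.1) > copper (17.6)

copper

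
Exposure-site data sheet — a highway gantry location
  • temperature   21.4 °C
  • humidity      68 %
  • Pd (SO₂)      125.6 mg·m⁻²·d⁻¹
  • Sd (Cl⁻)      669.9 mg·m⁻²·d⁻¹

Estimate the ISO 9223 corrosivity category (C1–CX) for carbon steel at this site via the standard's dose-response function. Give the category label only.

carbon steel: temperature factor f = -0.054·(11.4) = -0.6156
  sulphur-dioxide contribution → 46 μm/a
  chloride contribution → 127.9 μm/a
  ⇒ r_corr(carbon steel) = 173.9 μm/a
ISO 9223 Table 2 (carbon steel): 80 < 174 ≤ 200 μm/a ⇒ C5

C5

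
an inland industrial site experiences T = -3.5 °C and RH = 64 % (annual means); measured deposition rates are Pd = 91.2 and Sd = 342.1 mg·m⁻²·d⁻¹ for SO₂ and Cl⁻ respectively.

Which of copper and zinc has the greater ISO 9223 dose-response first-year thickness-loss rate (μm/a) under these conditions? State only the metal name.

copper: f(T) = +0.126·(T−10) [T≤10 °C] = -1.7010
  SO₂ term: 0.0053·91.2^0.26·exp(0.059·64-1.7010) = 0.1365
  Cl⁻ term: 0.01025·342.1^0.27·exp(0.036·64+0.049·-3.5) = 0.4179
  sum: 0.1365 + 0.4179 → r_corr = 0.5544 μm/a
zinc: f(T) = +0.038·(T−10) [T≤10 °C] = -0.5130
  Pd branch = 0.0129·Pd^0.44·e^(0.046·RH+f) = 1.068 μm/a
  Cl⁻ term: 0.0175·342.1^0.57·exp(0.008·64+0.085·-3.5) = 0.6035
  sum: 1.068 + 0.6035 → r_corr = 1.672 μm/a
Ordering by μm/a: zinc (1.67) > copper (0.554)

zinc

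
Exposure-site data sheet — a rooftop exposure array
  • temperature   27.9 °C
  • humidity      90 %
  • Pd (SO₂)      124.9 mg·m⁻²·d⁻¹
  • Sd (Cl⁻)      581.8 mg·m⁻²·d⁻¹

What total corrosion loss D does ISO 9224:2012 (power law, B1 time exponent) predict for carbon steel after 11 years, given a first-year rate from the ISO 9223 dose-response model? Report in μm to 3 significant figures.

D(11) = 1.28e+03 μm

carbon steel: temperature factor f = -0.054·(17.9) = -0.9666
  sulphur-dioxide contribution → 50.13 μm/a
  chloride contribution → 314.3 μm/a
  total first-year rate 364.4 μm/a
ISO 9224: D(t) = r_corr · t^b with b = 0.523 (carbon steel, B1)
  D(11) = 364.4 × 11^0.523 = 364.4 × 3.505 = 1277 μm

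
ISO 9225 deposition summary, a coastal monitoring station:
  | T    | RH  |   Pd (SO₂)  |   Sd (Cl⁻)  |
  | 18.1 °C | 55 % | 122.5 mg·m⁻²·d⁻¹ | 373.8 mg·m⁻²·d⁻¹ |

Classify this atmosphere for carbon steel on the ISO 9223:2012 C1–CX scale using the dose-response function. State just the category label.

C5

carbon steel: temperature factor f = -0.054·(8.1) = -0.4374
  sulphur-dioxide contribution → 41.84 μm/a
  chloride contribution → 50.85 μm/a
  total first-year rate 92.69 μm/a
ISO 9223 Table 2 (carbon steel): 80 < 92.7 ≤ 200 μm/a ⇒ C5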